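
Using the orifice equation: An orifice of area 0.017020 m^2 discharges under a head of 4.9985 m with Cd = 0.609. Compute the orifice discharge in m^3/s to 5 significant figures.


Approach: apply the orifice equation, Q = Cd*A*sqrt(2*g*h).
Q = 0.609 * 0.017020 * sqrt(2*9.81*4.9985) = 0.10265 m^3/s
Therefore the orifice discharge = 0.10265 m^3/s.


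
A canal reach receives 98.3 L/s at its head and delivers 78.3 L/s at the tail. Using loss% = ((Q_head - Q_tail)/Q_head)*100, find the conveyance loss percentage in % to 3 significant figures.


loss = ((98.3 - 78.3)/98.3)*100 = 20.3 %
Therefore the conveyance loss percentage = 20.3 %.


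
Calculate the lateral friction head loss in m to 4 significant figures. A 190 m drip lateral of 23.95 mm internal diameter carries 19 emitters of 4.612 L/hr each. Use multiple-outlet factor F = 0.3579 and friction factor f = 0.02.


Approach: apply Darcy-Weisbach with the multiple-outlet F-factor, Q = n*q/(3600*1000) m^3/s; v = Q/A; hf = F*f*(L/D)*(v^2/(2g)).
Q = 19*4.612/(3600*1000) = 2.43411e-05 m^3/s
A = pi*(23.95e-3/2)^2 = 4.50506e-04 m^2, so v = Q/A = 0.0540306 m/s
hf = 0.3579*0.02*(190/0.02395)*(0.0540306^2/(2*9.81)) = 0.008449 m
Therefore the lateral friction head loss = 0.008449 m.


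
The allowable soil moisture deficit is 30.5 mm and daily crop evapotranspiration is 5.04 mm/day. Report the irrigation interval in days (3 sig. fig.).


Approach: apply the irrigation interval relation, interval = SMD / ETc.
interval = 30.5 / 5.04 = 6.05 days
Therefore the irrigation interval = 6.05 days.


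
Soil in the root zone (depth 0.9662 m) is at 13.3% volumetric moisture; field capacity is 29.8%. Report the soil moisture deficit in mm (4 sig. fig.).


Approach: apply the soil moisture deficit relation, SMD = (FC - theta)/100 * depth * 1000.
SMD = (29.8 - 13.3)/100 * 0.9662 * 1000 = 159.4 mm
Therefore the soil moisture deficit = 159.4 mm.


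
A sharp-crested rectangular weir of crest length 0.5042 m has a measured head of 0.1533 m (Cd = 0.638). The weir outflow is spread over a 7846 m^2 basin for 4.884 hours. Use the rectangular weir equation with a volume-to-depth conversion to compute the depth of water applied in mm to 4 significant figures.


Approach: apply the rectangular weir equation with a volume-to-depth conversion, Q = (2/3)*Cd*L*sqrt(2g)*H^1.5; d = Q*t/A * 1000.
Step 1 — weir discharge:
  Q = (2/3)*0.638*0.5042*sqrt(2*9.81)*0.1533^1.5 = 0.0570158 m^3/s
Step 2 — volume: V = 0.0570158 * 4.884*3600 = 1002.47 m^3
Step 3 — depth: d = V/A * 1000 = 1002.47/7846 * 1000 = 127.8 mm
Therefore the depth of water applied = 127.8 mm.


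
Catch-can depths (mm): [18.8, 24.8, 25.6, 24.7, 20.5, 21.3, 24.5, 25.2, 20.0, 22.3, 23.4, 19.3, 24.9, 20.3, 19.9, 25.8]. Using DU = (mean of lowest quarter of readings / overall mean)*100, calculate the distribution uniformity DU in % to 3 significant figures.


sorted lowest 4 of 16: [18.8, 19.3, 19.9, 20.0] -> mean = 19.500 mm
overall mean = 22.581 mm
DU = (19.500/22.581)*100 = 86.4 %
Therefore the distribution uniformity DU = 86.4 %.


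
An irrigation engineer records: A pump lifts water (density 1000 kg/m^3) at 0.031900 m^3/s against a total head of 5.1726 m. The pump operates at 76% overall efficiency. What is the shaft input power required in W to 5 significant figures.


Approach: apply hydraulic power then efficiency conversion, P = rho*g*Q*H; P_in = P/eta.
Step 1 — hydraulic power (P = rho*g*Q*H):
  P = 1000 * 9.81 * 0.031900 * 5.1726 = 1618.708 W
Step 2 — input power: P_in = P/eta = 1618.708 / 0.76 = 2129.9 W
Therefore the shaft input power required = 2129.9 W.


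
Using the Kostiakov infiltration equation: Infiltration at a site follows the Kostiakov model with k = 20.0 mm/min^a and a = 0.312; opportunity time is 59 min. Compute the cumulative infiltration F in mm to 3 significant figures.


Approach: apply the Kostiakov infiltration equation, F = k*t^a.
F = 20.0 * 59^0.312 = 71.4 mm
Therefore the cumulative infiltration F = 71.4 mm.


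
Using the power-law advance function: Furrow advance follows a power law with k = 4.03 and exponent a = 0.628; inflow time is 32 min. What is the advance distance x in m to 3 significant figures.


Approach: apply the power-law advance function, x = k*t^a.
x = 4.03 * 32^0.628 = 35.5 m
Therefore the advance distance x = 35.5 m.


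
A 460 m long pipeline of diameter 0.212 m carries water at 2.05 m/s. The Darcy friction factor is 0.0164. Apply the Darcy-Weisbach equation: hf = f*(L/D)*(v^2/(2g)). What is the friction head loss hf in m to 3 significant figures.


hf = 0.0164 * (460/0.212) * (2.05^2 / (2*9.81))
hf = 7.62 m
Therefore the friction head loss hf = 7.62 m.


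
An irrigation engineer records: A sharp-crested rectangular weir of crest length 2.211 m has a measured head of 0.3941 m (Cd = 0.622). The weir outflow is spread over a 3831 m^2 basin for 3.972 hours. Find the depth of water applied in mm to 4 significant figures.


Approach: apply the rectangular weir equation with a volume-to-depth conversion, Q = (2/3)*Cd*L*sqrt(2g)*H^1.5; d = Q*t/A * 1000.
Step 1 — weir discharge:
  Q = (2/3)*0.622*2.211*sqrt(2*9.81)*0.3941^1.5 = 1.00472 m^3/s
Step 2 — volume: V = 1.00472 * 3.972*3600 = 14366.8 m^3
Step 3 — depth: d = V/A * 1000 = 14366.8/3831 * 1000 = 3750 mm
Therefore the depth of water applied = 3750 mm.


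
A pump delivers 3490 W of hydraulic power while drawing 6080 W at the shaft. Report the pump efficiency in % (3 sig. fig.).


Approach: apply the efficiency ratio, eta = (P_out/P_in)*100.
eta = (3490 / 6080) * 100 = 57.4 %
Therefore the pump efficiency = 57.4 %.


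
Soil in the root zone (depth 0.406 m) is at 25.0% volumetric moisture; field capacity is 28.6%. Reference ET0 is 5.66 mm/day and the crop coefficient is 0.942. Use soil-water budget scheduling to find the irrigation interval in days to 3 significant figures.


Approach: apply soil-water budget scheduling, SMD = (FC-theta)/100*depth*1000; ETc = ET0*Kc; interval = SMD/ETc.
Step 1 — soil moisture deficit:
  SMD = (28.6 - 25.0)/100 * 0.406 * 1000 = 14.616 mm
Step 2 — daily crop ET (ETc = ET0*Kc):
  ETc = 5.66 * 0.942 = 5.3317 mm/day
Step 3 — irrigation interval (SMD/ETc):
  interval = 14.616 / 5.3317 = 2.74 days
Therefore the irrigation interval = 2.74 days.


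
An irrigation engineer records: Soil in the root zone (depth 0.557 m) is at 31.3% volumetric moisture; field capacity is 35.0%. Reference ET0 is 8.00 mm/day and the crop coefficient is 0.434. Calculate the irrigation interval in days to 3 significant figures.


Approach: apply soil-water budget scheduling, SMD = (FC-theta)/100*depth*1000; ETc = ET0*Kc; interval = SMD/ETc.
Step 1 — soil moisture deficit:
  SMD = (35.0 - 31.3)/100 * 0.557 * 1000 = 20.609 mm
Step 2 — daily crop ET (ETc = ET0*Kc):
  ETc = 8.00 * 0.434 = 3.4720 mm/day
Step 3 — irrigation interval (SMD/ETc):
  interval = 20.609 / 3.4720 = 5.94 days
Therefore the irrigation interval = 5.94 days.


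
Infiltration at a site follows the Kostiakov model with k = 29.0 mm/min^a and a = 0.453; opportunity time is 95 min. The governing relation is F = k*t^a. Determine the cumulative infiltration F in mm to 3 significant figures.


F = 29.0 * 95^0.453 = 228 mm
Therefore the cumulative infiltration F = 228 mm.


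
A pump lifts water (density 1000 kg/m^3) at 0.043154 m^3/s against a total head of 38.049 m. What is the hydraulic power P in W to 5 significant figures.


Approach: apply the hydraulic power relation, P = rho*g*Q*H.
P = 1000 * 9.81 * 0.043154 * 38.049 = 16108 W
Therefore the hydraulic power P = 16108 W.


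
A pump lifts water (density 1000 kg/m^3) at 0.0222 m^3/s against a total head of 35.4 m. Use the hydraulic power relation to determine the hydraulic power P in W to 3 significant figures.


Approach: apply the hydraulic power relation, P = rho*g*Q*H.
P = 1000 * 9.81 * 0.0222 * 35.4 = 7710 W
Therefore the hydraulic power P = 7710 W.


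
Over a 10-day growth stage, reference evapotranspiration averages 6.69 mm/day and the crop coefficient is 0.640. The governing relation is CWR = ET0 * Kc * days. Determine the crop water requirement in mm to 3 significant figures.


CWR = 6.69 * 0.640 * 10 = 42.8 mm
Therefore the crop water requirement = 42.8 mm.


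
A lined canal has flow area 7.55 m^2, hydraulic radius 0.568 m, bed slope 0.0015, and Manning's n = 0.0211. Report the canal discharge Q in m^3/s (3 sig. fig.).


Approach: apply Manning's equation, Q = (1/n)*A*R^(2/3)*S^(1/2).
Q = (1/0.0211) * 7.55 * 0.568^(2/3) * 0.0015^(1/2) = 9.50 m^3/s
Therefore the canal discharge Q = 9.50 m^3/s.


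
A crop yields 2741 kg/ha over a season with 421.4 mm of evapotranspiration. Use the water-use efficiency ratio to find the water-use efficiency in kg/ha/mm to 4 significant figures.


Approach: apply the water-use efficiency ratio, WUE = yield/ET.
WUE = 2741 / 421.4 = 6.505 kg/ha/mm
Therefore the water-use efficiency = 6.505 kg/ha/mm.


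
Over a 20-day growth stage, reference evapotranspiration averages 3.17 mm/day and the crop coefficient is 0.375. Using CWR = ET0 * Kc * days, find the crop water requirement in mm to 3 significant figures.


CWR = 3.17 * 0.375 * 20 = 23.8 mm
Therefore the crop water requirement = 23.8 mm.


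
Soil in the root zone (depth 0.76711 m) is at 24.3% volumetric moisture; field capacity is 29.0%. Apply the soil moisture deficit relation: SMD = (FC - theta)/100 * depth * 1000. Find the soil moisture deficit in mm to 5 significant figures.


SMD = (29.0 - 24.3)/100 * 0.76711 * 1000 = 36.054 mm
Therefore the soil moisture deficit = 36.054 mm.


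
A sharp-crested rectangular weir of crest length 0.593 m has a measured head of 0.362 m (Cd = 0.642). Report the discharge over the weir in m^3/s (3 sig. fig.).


Approach: apply the rectangular weir equation, Q = (2/3)*Cd*L*sqrt(2g)*H^1.5.
Q = (2/3)*0.642*0.593*sqrt(2*9.81)*0.362^1.5 = 0.245 m^3/s
Therefore the discharge over the weir = 0.245 m^3/s.


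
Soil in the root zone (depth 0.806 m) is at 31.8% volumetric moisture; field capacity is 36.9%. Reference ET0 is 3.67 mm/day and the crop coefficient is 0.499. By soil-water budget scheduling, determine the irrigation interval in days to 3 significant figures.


Approach: apply soil-water budget scheduling, SMD = (FC-theta)/100*depth*1000; ETc = ET0*Kc; interval = SMD/ETc.
Step 1 — soil moisture deficit:
  SMD = (36.9 - 31.8)/100 * 0.806 * 1000 = 41.106 mm
Step 2 — daily crop ET (ETc = ET0*Kc):
  ETc = 3.67 * 0.499 = 1.8313 mm/day
Step 3 — irrigation interval (SMD/ETc):
  interval = 41.106 / 1.8313 = 22.4 days
Therefore the irrigation interval = 22.4 days.


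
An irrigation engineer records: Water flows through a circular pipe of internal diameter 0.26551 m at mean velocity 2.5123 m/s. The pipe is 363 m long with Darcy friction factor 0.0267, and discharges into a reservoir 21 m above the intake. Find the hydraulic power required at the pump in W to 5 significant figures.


Approach: apply continuity + Darcy-Weisbach + hydraulic power, Q = A*v; hf = f*(L/D)*(v^2/(2g)); H = static + hf; P = rho*g*Q*H.
Step 1 — flow rate (continuity, Q = A*v):
  A = pi*(0.26551/2)^2 = 0.05536708 m^2
  Q = 0.05536708 * 2.5123 = 0.1390987 m^3/s
Step 2 — friction head loss (Darcy-Weisbach):
  hf = 0.0267 * (363/0.26551) * (2.5123^2 / (2*9.81))
  hf = 11.74305 m
Step 3 — total head: H = 21 + 11.74305 = 32.74305 m
Step 4 — hydraulic power (P = rho*g*Q*H):
  P = 1000 * 9.81 * 0.1390987 * 32.74305 = 44680 W
Therefore the hydraulic power required at the pump = 44680 W.


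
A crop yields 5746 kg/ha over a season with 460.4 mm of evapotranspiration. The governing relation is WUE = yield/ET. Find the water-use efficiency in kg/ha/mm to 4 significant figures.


WUE = 5746 / 460.4 = 12.48 kg/ha/mm
Therefore the water-use efficiency = 12.48 kg/ha/mm.


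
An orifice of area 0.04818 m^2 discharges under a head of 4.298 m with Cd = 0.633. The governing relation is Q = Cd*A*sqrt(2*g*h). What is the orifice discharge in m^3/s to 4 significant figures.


Q = 0.633 * 0.04818 * sqrt(2*9.81*4.298) = 0.2801 m^3/s
Therefore the orifice discharge = 0.2801 m^3/s.


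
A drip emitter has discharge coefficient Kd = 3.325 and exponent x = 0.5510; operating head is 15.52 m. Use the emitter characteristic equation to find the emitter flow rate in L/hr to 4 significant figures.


Approach: apply the emitter characteristic equation, q = Kd * h^x.
q = 3.325 * 15.52^0.5510 = 15.07 L/hr
Therefore the emitter flow rate = 15.07 L/hr.


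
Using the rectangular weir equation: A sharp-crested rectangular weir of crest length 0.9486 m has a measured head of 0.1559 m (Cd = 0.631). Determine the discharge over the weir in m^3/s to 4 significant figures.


Approach: apply the rectangular weir equation, Q = (2/3)*Cd*L*sqrt(2g)*H^1.5.
Q = (2/3)*0.631*0.9486*sqrt(2*9.81)*0.1559^1.5 = 0.1088 m^3/s
Therefore the discharge over the weir = 0.1088 m^3/s.


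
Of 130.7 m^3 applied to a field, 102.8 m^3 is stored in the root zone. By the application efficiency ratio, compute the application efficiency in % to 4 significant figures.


Approach: apply the application efficiency ratio, Ea = (stored/applied)*100.
Ea = (102.8/130.7)*100 = 78.65 %
Therefore the application efficiency = 78.65 %.


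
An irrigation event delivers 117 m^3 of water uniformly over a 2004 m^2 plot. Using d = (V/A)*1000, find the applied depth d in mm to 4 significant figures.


d = (117 / 2004) * 1000 = 58.38 mm
Therefore the applied depth d = 58.38 mm.


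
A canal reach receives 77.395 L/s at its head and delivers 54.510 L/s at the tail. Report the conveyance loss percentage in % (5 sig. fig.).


Approach: apply the conveyance loss ratio, loss% = ((Q_head - Q_tail)/Q_head)*100.
loss = ((77.395 - 54.510)/77.395)*100 = 29.569 %
Therefore the conveyance loss percentage = 29.569 %.


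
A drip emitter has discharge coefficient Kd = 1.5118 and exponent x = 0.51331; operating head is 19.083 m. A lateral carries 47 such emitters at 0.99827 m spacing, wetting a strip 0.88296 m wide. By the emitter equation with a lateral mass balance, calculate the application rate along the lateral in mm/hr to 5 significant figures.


Approach: apply the emitter equation with a lateral mass balance, q = Kd*h^x; Q = n*q; rate = Q/(n*spacing*width).
Step 1 — single emitter flow (q = Kd*h^x):
  q = 1.5118 * 19.083^0.51331 = 6.868519 L/hr
Step 2 — total lateral flow: Q = 47 * 6.868519 = 322.8204 L/hr
Step 3 — wetted area: A = 47 * 0.99827 * 0.88296 = 41.42733 m^2
Step 4 — application rate: Q/A = 322.8204/41.42733 = 7.7924 mm/hr
Therefore the application rate along the lateral = 7.7924 mm/hr.


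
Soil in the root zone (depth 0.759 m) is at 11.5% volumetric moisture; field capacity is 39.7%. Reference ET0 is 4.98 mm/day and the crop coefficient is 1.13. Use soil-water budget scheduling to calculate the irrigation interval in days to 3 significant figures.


Approach: apply soil-water budget scheduling, SMD = (FC-theta)/100*depth*1000; ETc = ET0*Kc; interval = SMD/ETc.
Step 1 — soil moisture deficit:
  SMD = (39.7 - 11.5)/100 * 0.759 * 1000 = 214.04 mm
Step 2 — daily crop ET (ETc = ET0*Kc):
  ETc = 4.98 * 1.13 = 5.6274 mm/day
Step 3 — irrigation interval (SMD/ETc):
  interval = 214.04 / 5.6274 = 38.0 days
Therefore the irrigation interval = 38.0 days.


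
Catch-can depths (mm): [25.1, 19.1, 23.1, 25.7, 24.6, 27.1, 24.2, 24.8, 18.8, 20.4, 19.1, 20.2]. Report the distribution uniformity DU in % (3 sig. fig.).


Approach: apply the low-quarter distribution uniformity, DU = (mean of lowest quarter of readings / overall mean)*100.
sorted lowest 3 of 12: [18.8, 19.1, 19.1] -> mean = 19.000 mm
overall mean = 22.683 mm
DU = (19.000/22.683)*100 = 83.8 %
Therefore the distribution uniformity DU = 83.8 %.


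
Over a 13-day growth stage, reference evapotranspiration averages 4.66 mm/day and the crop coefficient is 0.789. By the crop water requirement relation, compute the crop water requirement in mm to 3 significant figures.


Approach: apply the crop water requirement relation, CWR = ET0 * Kc * days.
CWR = 4.66 * 0.789 * 13 = 47.8 mm
Therefore the crop water requirement = 47.8 mm.


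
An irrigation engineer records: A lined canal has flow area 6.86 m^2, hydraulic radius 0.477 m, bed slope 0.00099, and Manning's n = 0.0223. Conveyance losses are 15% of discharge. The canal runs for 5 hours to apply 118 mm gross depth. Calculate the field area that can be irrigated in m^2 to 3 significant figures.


Approach: apply Manning's equation with a conveyance and depth budget, Q = (1/n)*A*R^(2/3)*S^(1/2); Q_field = Q*(1-loss); Area = Q_field*t/(d/1000).
Step 1 — canal discharge (Manning's equation):
  Q = (1/0.0223) * 6.86 * 0.477^(2/3) * 0.00099^(1/2) = 5.9090 m^3/s
Step 2 — delivered flow: Q_field = 5.9090*(1 - 15/100) = 5.0227 m^3/s
Step 3 — volume delivered: V = 5.0227 * 5*3600 = 90408 m^3
Step 4 — area served: A = V / (depth/1000) = 90408 / 0.118 = 766000 m^2
Therefore the field area that can be irrigated = 766000 m^2.


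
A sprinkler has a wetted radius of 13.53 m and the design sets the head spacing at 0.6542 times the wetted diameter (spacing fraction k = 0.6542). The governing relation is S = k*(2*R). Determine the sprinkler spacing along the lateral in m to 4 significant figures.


S = 0.6542 * (2 * 13.53) = 17.70 m
Therefore the sprinkler spacing along the lateral = 17.70 m.


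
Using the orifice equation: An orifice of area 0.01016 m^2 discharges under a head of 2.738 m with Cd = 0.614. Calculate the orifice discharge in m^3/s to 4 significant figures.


Approach: apply the orifice equation, Q = Cd*A*sqrt(2*g*h).
Q = 0.614 * 0.01016 * sqrt(2*9.81*2.738) = 0.04572 m^3/s
Therefore the orifice discharge = 0.04572 m^3/s.


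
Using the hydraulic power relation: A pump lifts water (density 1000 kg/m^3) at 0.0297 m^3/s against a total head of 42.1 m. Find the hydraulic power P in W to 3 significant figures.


Approach: apply the hydraulic power relation, P = rho*g*Q*H.
P = 1000 * 9.81 * 0.0297 * 42.1 = 12300 W
Therefore the hydraulic power P = 12300 W.


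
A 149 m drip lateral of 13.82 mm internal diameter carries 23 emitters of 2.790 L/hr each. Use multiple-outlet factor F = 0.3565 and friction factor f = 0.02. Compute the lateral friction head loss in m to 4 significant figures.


Approach: apply Darcy-Weisbach with the multiple-outlet F-factor, Q = n*q/(3600*1000) m^3/s; v = Q/A; hf = F*f*(L/D)*(v^2/(2g)).
Q = 23*2.790/(3600*1000) = 1.78250e-05 m^3/s
A = pi*(13.82e-3/2)^2 = 1.50005e-04 m^2, so v = Q/A = 0.118829 m/s
hf = 0.3565*0.02*(149/0.01382)*(0.118829^2/(2*9.81)) = 0.05532 m
Therefore the lateral friction head loss = 0.05532 m.


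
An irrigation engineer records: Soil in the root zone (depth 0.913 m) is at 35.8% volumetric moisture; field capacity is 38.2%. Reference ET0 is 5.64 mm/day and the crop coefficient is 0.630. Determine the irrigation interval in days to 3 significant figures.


Approach: apply soil-water budget scheduling, SMD = (FC-theta)/100*depth*1000; ETc = ET0*Kc; interval = SMD/ETc.
Step 1 — soil moisture deficit:
  SMD = (38.2 - 35.8)/100 * 0.913 * 1000 = 21.912 mm
Step 2 — daily crop ET (ETc = ET0*Kc):
  ETc = 5.64 * 0.630 = 3.5532 mm/day
Step 3 — irrigation interval (SMD/ETc):
  interval = 21.912 / 3.5532 = 6.17 days
Therefore the irrigation interval = 6.17 days.


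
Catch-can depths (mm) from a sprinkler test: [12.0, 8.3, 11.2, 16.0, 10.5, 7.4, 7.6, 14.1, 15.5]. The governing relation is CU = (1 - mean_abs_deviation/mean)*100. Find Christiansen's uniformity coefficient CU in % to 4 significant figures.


mean = 11.4000 mm
mean |d_i - mean| = 2.66667 mm
CU = (1 - 2.66667/11.4000)*100 = 76.61 %
Therefore Christiansen's uniformity coefficient CU = 76.61 %.


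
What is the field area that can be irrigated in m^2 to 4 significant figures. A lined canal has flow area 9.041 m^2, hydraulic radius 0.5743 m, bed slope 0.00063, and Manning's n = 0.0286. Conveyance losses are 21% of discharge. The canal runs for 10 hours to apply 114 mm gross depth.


Approach: apply Manning's equation with a conveyance and depth budget, Q = (1/n)*A*R^(2/3)*S^(1/2); Q_field = Q*(1-loss); Area = Q_field*t/(d/1000).
Step 1 — canal discharge (Manning's equation):
  Q = (1/0.0286) * 9.041 * 0.5743^(2/3) * 0.00063^(1/2) = 5.48210 m^3/s
Step 2 — delivered flow: Q_field = 5.48210*(1 - 21/100) = 4.33086 m^3/s
Step 3 — volume delivered: V = 4.33086 * 10*3600 = 155911 m^3
Step 4 — area served: A = V / (depth/1000) = 155911 / 0.114 = 1368000 m^2
Therefore the field area that can be irrigated = 1368000 m^2.


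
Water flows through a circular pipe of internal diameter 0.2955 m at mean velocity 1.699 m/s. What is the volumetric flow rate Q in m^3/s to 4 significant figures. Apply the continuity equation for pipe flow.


Approach: apply the continuity equation for pipe flow, Q = A * v with A = pi*(D/2)^2.
A = pi*(0.2955/2)^2 = 0.0685812 m^2
Q = 0.0685812 * 1.699 = 0.1165 m^3/s
Therefore the volumetric flow rate Q = 0.1165 m^3/s.


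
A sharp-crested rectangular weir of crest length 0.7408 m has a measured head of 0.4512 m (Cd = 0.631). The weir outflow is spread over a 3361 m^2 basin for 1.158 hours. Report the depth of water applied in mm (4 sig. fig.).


Approach: apply the rectangular weir equation with a volume-to-depth conversion, Q = (2/3)*Cd*L*sqrt(2g)*H^1.5; d = Q*t/A * 1000.
Step 1 — weir discharge:
  Q = (2/3)*0.631*0.7408*sqrt(2*9.81)*0.4512^1.5 = 0.418352 m^3/s
Step 2 — volume: V = 0.418352 * 1.158*3600 = 1744.03 m^3
Step 3 — depth: d = V/A * 1000 = 1744.03/3361 * 1000 = 518.9 mm
Therefore the depth of water applied = 518.9 mm.


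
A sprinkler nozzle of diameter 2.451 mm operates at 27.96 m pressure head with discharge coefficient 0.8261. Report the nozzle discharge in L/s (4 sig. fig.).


Approach: apply the orifice equation, Q = Cd*A*sqrt(2*g*h), A = pi*(d/2)^2.
A = pi*(2.451e-3/2)^2 = 4.71820e-06 m^2
Q = 0.8261 * 4.71820e-06 * sqrt(2*9.81*27.96) * 1000 = 0.09129 L/s
Therefore the nozzle discharge = 0.09129 L/s.


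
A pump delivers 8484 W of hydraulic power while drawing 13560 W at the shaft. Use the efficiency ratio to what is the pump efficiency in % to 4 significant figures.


Approach: apply the efficiency ratio, eta = (P_out/P_in)*100.
eta = (8484 / 13560) * 100 = 62.57 %
Therefore the pump efficiency = 62.57 %.


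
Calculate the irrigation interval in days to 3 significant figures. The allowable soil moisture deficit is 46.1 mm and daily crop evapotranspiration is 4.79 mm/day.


Approach: apply the irrigation interval relation, interval = SMD / ETc.
interval = 46.1 / 4.79 = 9.62 days
Therefore the irrigation interval = 9.62 days.


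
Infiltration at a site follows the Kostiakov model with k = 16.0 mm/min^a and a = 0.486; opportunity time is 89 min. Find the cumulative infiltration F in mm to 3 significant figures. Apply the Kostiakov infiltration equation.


Approach: apply the Kostiakov infiltration equation, F = k*t^a.
F = 16.0 * 89^0.486 = 142 mm
Therefore the cumulative infiltration F = 142 mm.


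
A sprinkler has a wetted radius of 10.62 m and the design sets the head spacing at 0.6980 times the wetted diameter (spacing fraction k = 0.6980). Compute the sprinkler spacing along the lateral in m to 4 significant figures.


Approach: apply the sprinkler spacing rule (spacing as a fraction of wetted diameter), S = k*(2*R).
S = 0.6980 * (2 * 10.62) = 14.83 m
Therefore the sprinkler spacing along the lateral = 14.83 m.


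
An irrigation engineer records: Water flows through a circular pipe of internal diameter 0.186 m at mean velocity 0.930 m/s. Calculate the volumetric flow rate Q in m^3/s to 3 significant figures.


Approach: apply the continuity equation for pipe flow, Q = A * v with A = pi*(D/2)^2.
A = pi*(0.186/2)^2 = 0.027172 m^2
Q = 0.027172 * 0.930 = 0.0253 m^3/s
Therefore the volumetric flow rate Q = 0.0253 m^3/s.


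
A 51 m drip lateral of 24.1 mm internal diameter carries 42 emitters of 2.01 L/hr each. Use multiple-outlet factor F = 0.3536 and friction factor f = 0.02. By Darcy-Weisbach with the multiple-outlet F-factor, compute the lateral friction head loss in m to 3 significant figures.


Approach: apply Darcy-Weisbach with the multiple-outlet F-factor, Q = n*q/(3600*1000) m^3/s; v = Q/A; hf = F*f*(L/D)*(v^2/(2g)).
Q = 42*2.01/(3600*1000) = 2.3450e-05 m^3/s
A = pi*(24.1e-3/2)^2 = 4.5617e-04 m^2, so v = Q/A = 0.051407 m/s
hf = 0.3536*0.02*(51/0.0241)*(0.051407^2/(2*9.81)) = 0.00202 m
Therefore the lateral friction head loss = 0.00202 m.


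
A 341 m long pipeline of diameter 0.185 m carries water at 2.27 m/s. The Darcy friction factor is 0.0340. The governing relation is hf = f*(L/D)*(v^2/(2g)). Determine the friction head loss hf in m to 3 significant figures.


hf = 0.0340 * (341/0.185) * (2.27^2 / (2*9.81))
hf = 16.5 m
Therefore the friction head loss hf = 16.5 m.


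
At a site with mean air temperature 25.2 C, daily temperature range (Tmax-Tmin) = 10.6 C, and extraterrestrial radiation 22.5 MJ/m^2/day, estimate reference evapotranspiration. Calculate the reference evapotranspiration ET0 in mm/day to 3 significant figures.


Approach: apply the Hargreaves-Samani method, ET0 = 0.0023*(Tmean+17.8)*sqrt(Tmax-Tmin)*0.408*Ra.
ET0 = 0.0023*(25.2+17.8)*sqrt(10.6)*0.408*22.5 = 2.96 mm/day
Therefore the reference evapotranspiration ET0 = 2.96 mm/day.


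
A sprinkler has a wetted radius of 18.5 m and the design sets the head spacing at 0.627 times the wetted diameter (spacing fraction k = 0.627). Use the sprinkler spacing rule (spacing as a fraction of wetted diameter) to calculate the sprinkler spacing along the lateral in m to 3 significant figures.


Approach: apply the sprinkler spacing rule (spacing as a fraction of wetted diameter), S = k*(2*R).
S = 0.627 * (2 * 18.5) = 23.2 m
Therefore the sprinkler spacing along the lateral = 23.2 m.


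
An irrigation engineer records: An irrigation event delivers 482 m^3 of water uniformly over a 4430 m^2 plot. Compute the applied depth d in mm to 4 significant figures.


Approach: apply depth from volume over area, d = (V/A)*1000.
d = (482 / 4430) * 1000 = 108.8 mm
Therefore the applied depth d = 108.8 mm.


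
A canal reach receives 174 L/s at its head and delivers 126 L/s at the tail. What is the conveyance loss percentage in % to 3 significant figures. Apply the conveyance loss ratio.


Approach: apply the conveyance loss ratio, loss% = ((Q_head - Q_tail)/Q_head)*100.
loss = ((174 - 126)/174)*100 = 27.6 %
Therefore the conveyance loss percentage = 27.6 %.


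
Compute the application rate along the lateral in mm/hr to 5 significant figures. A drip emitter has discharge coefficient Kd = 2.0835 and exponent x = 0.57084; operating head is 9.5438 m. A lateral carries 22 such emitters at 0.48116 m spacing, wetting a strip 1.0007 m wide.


Approach: apply the emitter equation with a lateral mass balance, q = Kd*h^x; Q = n*q; rate = Q/(n*spacing*width).
Step 1 — single emitter flow (q = Kd*h^x):
  q = 2.0835 * 9.5438^0.57084 = 7.551924 L/hr
Step 2 — total lateral flow: Q = 22 * 7.551924 = 166.1423 L/hr
Step 3 — wetted area: A = 22 * 0.48116 * 1.0007 = 10.59293 m^2
Step 4 — application rate: Q/A = 166.1423/10.59293 = 15.684 mm/hr
Therefore the application rate along the lateral = 15.684 mm/hr.


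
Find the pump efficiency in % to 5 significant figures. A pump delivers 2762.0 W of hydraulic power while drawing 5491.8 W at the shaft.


Approach: apply the efficiency ratio, eta = (P_out/P_in)*100.
eta = (2762.0 / 5491.8) * 100 = 50.293 %
Therefore the pump efficiency = 50.293 %.


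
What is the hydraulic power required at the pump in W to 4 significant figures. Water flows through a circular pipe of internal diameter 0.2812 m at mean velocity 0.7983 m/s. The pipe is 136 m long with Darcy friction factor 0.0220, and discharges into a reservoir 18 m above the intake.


Approach: apply continuity + Darcy-Weisbach + hydraulic power, Q = A*v; hf = f*(L/D)*(v^2/(2g)); H = static + hf; P = rho*g*Q*H.
Step 1 — flow rate (continuity, Q = A*v):
  A = pi*(0.2812/2)^2 = 0.0621041 m^2
  Q = 0.0621041 * 0.7983 = 0.0495777 m^3/s
Step 2 — friction head loss (Darcy-Weisbach):
  hf = 0.0220 * (136/0.2812) * (0.7983^2 / (2*9.81))
  hf = 0.345605 m
Step 3 — total head: H = 18 + 0.345605 = 18.3456 m
Step 4 — hydraulic power (P = rho*g*Q*H):
  P = 1000 * 9.81 * 0.0495777 * 18.3456 = 8923 W
Therefore the hydraulic power required at the pump = 8923 W.


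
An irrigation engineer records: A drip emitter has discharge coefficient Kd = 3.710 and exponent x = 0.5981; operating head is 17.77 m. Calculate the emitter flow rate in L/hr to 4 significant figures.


Approach: apply the emitter characteristic equation, q = Kd * h^x.
q = 3.710 * 17.77^0.5981 = 20.74 L/hr
Therefore the emitter flow rate = 20.74 L/hr.


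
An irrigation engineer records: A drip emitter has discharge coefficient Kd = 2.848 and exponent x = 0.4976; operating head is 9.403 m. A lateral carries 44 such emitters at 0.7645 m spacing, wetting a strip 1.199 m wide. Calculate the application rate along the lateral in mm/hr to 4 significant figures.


Approach: apply the emitter equation with a lateral mass balance, q = Kd*h^x; Q = n*q; rate = Q/(n*spacing*width).
Step 1 — single emitter flow (q = Kd*h^x):
  q = 2.848 * 9.403^0.4976 = 8.68635 L/hr
Step 2 — total lateral flow: Q = 44 * 8.68635 = 382.199 L/hr
Step 3 — wetted area: A = 44 * 0.7645 * 1.199 = 40.3320 m^2
Step 4 — application rate: Q/A = 382.199/40.3320 = 9.476 mm/hr
Therefore the application rate along the lateral = 9.476 mm/hr.


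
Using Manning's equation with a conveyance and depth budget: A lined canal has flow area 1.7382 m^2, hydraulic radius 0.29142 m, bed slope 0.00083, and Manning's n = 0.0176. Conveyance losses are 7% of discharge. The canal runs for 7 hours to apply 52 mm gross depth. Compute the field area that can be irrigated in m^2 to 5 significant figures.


Approach: apply Manning's equation with a conveyance and depth budget, Q = (1/n)*A*R^(2/3)*S^(1/2); Q_field = Q*(1-loss); Area = Q_field*t/(d/1000).
Step 1 — canal discharge (Manning's equation):
  Q = (1/0.0176) * 1.7382 * 0.29142^(2/3) * 0.00083^(1/2) = 1.250659 m^3/s
Step 2 — delivered flow: Q_field = 1.250659*(1 - 7/100) = 1.163113 m^3/s
Step 3 — volume delivered: V = 1.163113 * 7*3600 = 29310.45 m^3
Step 4 — area served: A = V / (depth/1000) = 29310.45 / 0.052 = 563660 m^2
Therefore the field area that can be irrigated = 563660 m^2.


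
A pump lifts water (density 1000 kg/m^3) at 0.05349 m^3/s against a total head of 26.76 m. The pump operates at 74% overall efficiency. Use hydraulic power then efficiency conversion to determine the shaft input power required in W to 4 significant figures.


Approach: apply hydraulic power then efficiency conversion, P = rho*g*Q*H; P_in = P/eta.
Step 1 — hydraulic power (P = rho*g*Q*H):
  P = 1000 * 9.81 * 0.05349 * 26.76 = 14042.0 W
Step 2 — input power: P_in = P/eta = 14042.0 / 0.74 = 18980 W
Therefore the shaft input power required = 18980 W.


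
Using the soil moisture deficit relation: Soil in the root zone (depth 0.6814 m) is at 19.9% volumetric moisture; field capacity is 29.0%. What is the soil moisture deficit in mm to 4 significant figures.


Approach: apply the soil moisture deficit relation, SMD = (FC - theta)/100 * depth * 1000.
SMD = (29.0 - 19.9)/100 * 0.6814 * 1000 = 62.01 mm
Therefore the soil moisture deficit = 62.01 mm.


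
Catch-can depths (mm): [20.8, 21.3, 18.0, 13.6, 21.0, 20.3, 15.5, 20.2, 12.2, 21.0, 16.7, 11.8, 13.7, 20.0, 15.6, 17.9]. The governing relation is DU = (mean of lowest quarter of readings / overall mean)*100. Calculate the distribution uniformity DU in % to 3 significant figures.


sorted lowest 4 of 16: [11.8, 12.2, 13.6, 13.7] -> mean = 12.825 mm
overall mean = 17.475 mm
DU = (12.825/17.475)*100 = 73.4 %
Therefore the distribution uniformity DU = 73.4 %.


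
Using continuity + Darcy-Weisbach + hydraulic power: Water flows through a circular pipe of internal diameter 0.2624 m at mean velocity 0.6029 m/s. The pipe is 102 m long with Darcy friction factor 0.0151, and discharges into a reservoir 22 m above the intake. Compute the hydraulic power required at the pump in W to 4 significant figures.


Approach: apply continuity + Darcy-Weisbach + hydraulic power, Q = A*v; hf = f*(L/D)*(v^2/(2g)); H = static + hf; P = rho*g*Q*H.
Step 1 — flow rate (continuity, Q = A*v):
  A = pi*(0.2624/2)^2 = 0.0540776 m^2
  Q = 0.0540776 * 0.6029 = 0.0326034 m^3/s
Step 2 — friction head loss (Darcy-Weisbach):
  hf = 0.0151 * (102/0.2624) * (0.6029^2 / (2*9.81))
  hf = 0.108744 m
Step 3 — total head: H = 22 + 0.108744 = 22.1087 m
Step 4 — hydraulic power (P = rho*g*Q*H):
  P = 1000 * 9.81 * 0.0326034 * 22.1087 = 7071 W
Therefore the hydraulic power required at the pump = 7071 W.


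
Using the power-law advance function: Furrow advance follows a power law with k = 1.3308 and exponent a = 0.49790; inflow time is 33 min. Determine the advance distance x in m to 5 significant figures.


Approach: apply the power-law advance function, x = k*t^a.
x = 1.3308 * 33^0.49790 = 7.5889 m
Therefore the advance distance x = 7.5889 m.


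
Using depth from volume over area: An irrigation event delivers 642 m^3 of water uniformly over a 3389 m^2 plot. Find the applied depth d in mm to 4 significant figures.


Approach: apply depth from volume over area, d = (V/A)*1000.
d = (642 / 3389) * 1000 = 189.4 mm
Therefore the applied depth d = 189.4 mm.


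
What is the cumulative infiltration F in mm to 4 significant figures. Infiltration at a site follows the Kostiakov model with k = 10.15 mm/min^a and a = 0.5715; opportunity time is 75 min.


Approach: apply the Kostiakov infiltration equation, F = k*t^a.
F = 10.15 * 75^0.5715 = 119.7 mm
Therefore the cumulative infiltration F = 119.7 mm.


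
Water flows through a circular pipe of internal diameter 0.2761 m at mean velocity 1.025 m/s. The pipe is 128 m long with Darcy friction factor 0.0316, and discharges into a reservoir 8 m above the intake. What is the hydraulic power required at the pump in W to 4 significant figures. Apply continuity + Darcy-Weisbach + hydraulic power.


Approach: apply continuity + Darcy-Weisbach + hydraulic power, Q = A*v; hf = f*(L/D)*(v^2/(2g)); H = static + hf; P = rho*g*Q*H.
Step 1 — flow rate (continuity, Q = A*v):
  A = pi*(0.2761/2)^2 = 0.0598719 m^2
  Q = 0.0598719 * 1.025 = 0.0613686 m^3/s
Step 2 — friction head loss (Darcy-Weisbach):
  hf = 0.0316 * (128/0.2761) * (1.025^2 / (2*9.81))
  hf = 0.784475 m
Step 3 — total head: H = 8 + 0.784475 = 8.78448 m
Step 4 — hydraulic power (P = rho*g*Q*H):
  P = 1000 * 9.81 * 0.0613686 * 8.78448 = 5288 W
Therefore the hydraulic power required at the pump = 5288 W.


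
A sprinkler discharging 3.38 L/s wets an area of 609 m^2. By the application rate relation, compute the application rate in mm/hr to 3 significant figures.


Approach: apply the application rate relation, rate = (Q/A)*3600.
rate = (3.38 / 609) * 3600 = 20.0 mm/hr
Therefore the application rate = 20.0 mm/hr.


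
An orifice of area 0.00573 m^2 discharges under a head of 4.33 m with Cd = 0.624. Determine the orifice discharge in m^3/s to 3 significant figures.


Approach: apply the orifice equation, Q = Cd*A*sqrt(2*g*h).
Q = 0.624 * 0.00573 * sqrt(2*9.81*4.33) = 0.0330 m^3/s
Therefore the orifice discharge = 0.0330 m^3/s.


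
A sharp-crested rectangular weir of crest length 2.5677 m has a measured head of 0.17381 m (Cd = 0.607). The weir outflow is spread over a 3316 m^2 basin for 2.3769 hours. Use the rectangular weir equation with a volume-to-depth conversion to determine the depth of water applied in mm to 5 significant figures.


Approach: apply the rectangular weir equation with a volume-to-depth conversion, Q = (2/3)*Cd*L*sqrt(2g)*H^1.5; d = Q*t/A * 1000.
Step 1 — weir discharge:
  Q = (2/3)*0.607*2.5677*sqrt(2*9.81)*0.17381^1.5 = 0.3335058 m^3/s
Step 2 — volume: V = 0.3335058 * 2.3769*3600 = 2853.756 m^3
Step 3 — depth: d = V/A * 1000 = 2853.756/3316 * 1000 = 860.60 mm
Therefore the depth of water applied = 860.60 mm.


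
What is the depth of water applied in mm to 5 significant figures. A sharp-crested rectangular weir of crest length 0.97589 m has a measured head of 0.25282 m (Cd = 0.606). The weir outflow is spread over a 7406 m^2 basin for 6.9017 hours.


Approach: apply the rectangular weir equation with a volume-to-depth conversion, Q = (2/3)*Cd*L*sqrt(2g)*H^1.5; d = Q*t/A * 1000.
Step 1 — weir discharge:
  Q = (2/3)*0.606*0.97589*sqrt(2*9.81)*0.25282^1.5 = 0.2219979 m^3/s
Step 2 — volume: V = 0.2219979 * 6.9017*3600 = 5515.787 m^3
Step 3 — depth: d = V/A * 1000 = 5515.787/7406 * 1000 = 744.77 mm
Therefore the depth of water applied = 744.77 mm.


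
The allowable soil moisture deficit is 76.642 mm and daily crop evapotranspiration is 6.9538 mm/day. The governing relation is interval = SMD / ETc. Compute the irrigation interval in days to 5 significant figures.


interval = 76.642 / 6.9538 = 11.022 days
Therefore the irrigation interval = 11.022 days.


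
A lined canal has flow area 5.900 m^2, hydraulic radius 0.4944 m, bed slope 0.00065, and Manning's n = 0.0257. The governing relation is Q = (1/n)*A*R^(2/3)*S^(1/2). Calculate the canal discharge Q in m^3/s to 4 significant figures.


Q = (1/0.0257) * 5.900 * 0.4944^(2/3) * 0.00065^(1/2) = 3.660 m^3/s
Therefore the canal discharge Q = 3.660 m^3/s.


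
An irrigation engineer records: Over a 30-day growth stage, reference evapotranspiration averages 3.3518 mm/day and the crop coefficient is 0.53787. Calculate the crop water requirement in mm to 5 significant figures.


Approach: apply the crop water requirement relation, CWR = ET0 * Kc * days.
CWR = 3.3518 * 0.53787 * 30 = 54.085 mm
Therefore the crop water requirement = 54.085 mm.


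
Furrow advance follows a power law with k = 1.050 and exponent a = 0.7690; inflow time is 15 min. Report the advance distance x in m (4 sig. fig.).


Approach: apply the power-law advance function, x = k*t^a.
x = 1.050 * 15^0.7690 = 8.426 m
Therefore the advance distance x = 8.426 m.


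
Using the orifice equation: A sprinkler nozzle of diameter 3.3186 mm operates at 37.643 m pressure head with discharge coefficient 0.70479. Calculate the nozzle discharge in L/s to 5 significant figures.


Approach: apply the orifice equation, Q = Cd*A*sqrt(2*g*h), A = pi*(d/2)^2.
A = pi*(3.3186e-3/2)^2 = 8.649673e-06 m^2
Q = 0.70479 * 8.649673e-06 * sqrt(2*9.81*37.643) * 1000 = 0.16567 L/s
Therefore the nozzle discharge = 0.16567 L/s.


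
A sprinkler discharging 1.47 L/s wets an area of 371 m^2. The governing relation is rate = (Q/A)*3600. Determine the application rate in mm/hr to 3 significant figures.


rate = (1.47 / 371) * 3600 = 14.3 mm/hr
Therefore the application rate = 14.3 mm/hr.


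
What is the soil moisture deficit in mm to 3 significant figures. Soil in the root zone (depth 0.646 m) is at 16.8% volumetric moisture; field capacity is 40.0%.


Approach: apply the soil moisture deficit relation, SMD = (FC - theta)/100 * depth * 1000.
SMD = (40.0 - 16.8)/100 * 0.646 * 1000 = 150 mm
Therefore the soil moisture deficit = 150 mm.


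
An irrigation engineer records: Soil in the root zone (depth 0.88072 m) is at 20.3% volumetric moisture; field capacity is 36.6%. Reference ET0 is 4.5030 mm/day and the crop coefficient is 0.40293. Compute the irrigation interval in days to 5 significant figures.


Approach: apply soil-water budget scheduling, SMD = (FC-theta)/100*depth*1000; ETc = ET0*Kc; interval = SMD/ETc.
Step 1 — soil moisture deficit:
  SMD = (36.6 - 20.3)/100 * 0.88072 * 1000 = 143.5574 mm
Step 2 — daily crop ET (ETc = ET0*Kc):
  ETc = 4.5030 * 0.40293 = 1.814394 mm/day
Step 3 — irrigation interval (SMD/ETc):
  interval = 143.5574 / 1.814394 = 79.121 days
Therefore the irrigation interval = 79.121 days.
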